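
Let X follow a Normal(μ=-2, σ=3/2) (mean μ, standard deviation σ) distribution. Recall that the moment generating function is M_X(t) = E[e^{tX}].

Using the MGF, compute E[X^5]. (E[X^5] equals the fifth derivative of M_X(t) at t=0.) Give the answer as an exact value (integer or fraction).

E[X^5] = M′′′′′(0) = -2911/8

M_X(t) = e^(9*t^2/8 - 2*t)
M′(t) = 9*t*e^(-2*t)*e^(9*t^2/8)/4 - 2*e^(-2*t)*e^(9*t^2/8)
M′′(t) = (81*t^2*e^(9*t^2/8) - 144*t*e^(9*t^2/8) + 100*e^(9*t^2/8))*e^(-2*t)/16
M′′′(t) = (729*t^3*e^(9*t^2/8) - 1944*t^2*e^(9*t^2/8) + 2700*t*e^(9*t^2/8) - 1376*e^(9*t^2/8))*e^(-2*t)/64
M′′′′(t) = (6561*t^4*e^(9*t^2/8) - 23328*t^3*e^(9*t^2/8) + 48600*t^2*e^(9*t^2/8) - 49536*t*e^(9*t^2/8) + 21808*e^(9*t^2/8))*e^(-2*t)/256
M′′′′′(t) = (59049*t^5*e^(9*t^2/8) - 262440*t^4*e^(9*t^2/8) + 729000*t^3*e^(9*t^2/8) - 1114560*t^2*e^(9*t^2/8) + 981360*t*e^(9*t^2/8) - 372608*e^(9*t^2/8))*e^(-2*t)/1024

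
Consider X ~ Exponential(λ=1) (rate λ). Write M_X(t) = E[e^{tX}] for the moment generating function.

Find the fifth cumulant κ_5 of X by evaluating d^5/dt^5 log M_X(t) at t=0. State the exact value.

κ_5 = d^5K/dt^5 |_{t=0} = 24

M_X(t) = 1/(1 - t)
K_X(t) = log M_X(t) = -log(1 - t)
dK/dt = -1/(t - 1)
d^2K/dt^2 = 1/(t^2 - 2*t + 1)
d^3K/dt^3 = -2/(t^3 - 3*t^2 + 3*t - 1)
d^4K/dt^4 = 6/(t^4 - 4*t^3 + 6*t^2 - 4*t + 1)
d^5K/dt^5 = -24/(t^5 - 5*t^4 + 10*t^3 - 10*t^2 + 5*t - 1)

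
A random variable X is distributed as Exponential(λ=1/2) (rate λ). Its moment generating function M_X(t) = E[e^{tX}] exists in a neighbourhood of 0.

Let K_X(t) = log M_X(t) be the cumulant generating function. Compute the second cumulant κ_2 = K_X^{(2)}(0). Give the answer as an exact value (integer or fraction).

κ_2 = K^(2)(0) = 4

M_X(t) = 1/(2*(1/2 - t))
K_X(t) = log M_X(t) = -log(1/2 - t) - log(2)
K^(2)(t) = 4/(4*t^2 - 4*t + 1)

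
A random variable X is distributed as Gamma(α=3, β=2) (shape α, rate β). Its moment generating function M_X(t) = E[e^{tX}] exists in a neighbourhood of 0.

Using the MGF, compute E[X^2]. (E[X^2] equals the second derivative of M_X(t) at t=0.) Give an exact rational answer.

E[X^2] = M′′(0) = 3

M_X(t) = 8/(2 - t)^3
M′(t) = 24/(t^4 - 8*t^3 + 24*t^2 - 32*t + 16)
M′′(t) = -96/(t^5 - 10*t^4 + 40*t^3 - 80*t^2 + 80*t - 32)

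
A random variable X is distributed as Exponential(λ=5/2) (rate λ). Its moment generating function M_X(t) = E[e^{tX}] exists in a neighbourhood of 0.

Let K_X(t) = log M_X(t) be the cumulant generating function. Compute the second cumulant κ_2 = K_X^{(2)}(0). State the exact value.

M_X(t) = 5/(2*(5/2 - t))
K_X(t) = log M_X(t) = -log(5/2 - t) - log(2) + log(5)
K′(t) = -2/(2*t - 5)
K′′(t) = 4/(4*t^2 - 20*t + 25)

κ_2 = K′′(0) = 4/25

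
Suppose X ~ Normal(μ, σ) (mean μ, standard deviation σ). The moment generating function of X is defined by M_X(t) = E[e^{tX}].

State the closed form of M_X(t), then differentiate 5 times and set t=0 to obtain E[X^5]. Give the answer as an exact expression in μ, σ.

E[X^5] = M′′′′′(0) = μ*(μ^4 + 10*μ^2*σ^2 + 15*σ^4)

M_X(t) = e^(μ*t + σ^2*t^2/2)
M′(t) = μ*e^(μ*t)*e^(σ^2*t^2/2) + σ^2*t*e^(μ*t)*e^(σ^2*t^2/2)
M′′(t) = μ^2*e^(μ*t)*e^(σ^2*t^2/2) + 2*μ*σ^2*t*e^(μ*t)*e^(σ^2*t^2/2) + σ^4*t^2*e^(μ*t)*e^(σ^2*t^2/2) + σ^2*e^(μ*t)*e^(σ^2*t^2/2)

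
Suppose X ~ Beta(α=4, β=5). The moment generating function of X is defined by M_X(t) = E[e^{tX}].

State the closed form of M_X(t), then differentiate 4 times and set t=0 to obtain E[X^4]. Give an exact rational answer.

M_X(t) = ₁F₁(4; 9; t)
D^4[M](t) = 7*₁F₁(8; 13; t)/99

E[X^4] = D^4[M](0) = 7/99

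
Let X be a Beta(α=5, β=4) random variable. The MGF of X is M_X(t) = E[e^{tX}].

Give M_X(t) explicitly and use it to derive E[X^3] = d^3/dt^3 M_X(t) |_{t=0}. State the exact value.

M_X(t) = ₁F₁(5; 9; t)
D^3[M](t) = 7*₁F₁(8; 12; t)/33

E[X^3] = D^3[M](0) = 7/33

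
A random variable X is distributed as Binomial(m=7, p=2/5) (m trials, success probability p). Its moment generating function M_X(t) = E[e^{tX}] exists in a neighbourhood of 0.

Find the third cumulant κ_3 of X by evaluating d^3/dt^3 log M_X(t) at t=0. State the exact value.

M_X(t) = (2*e^(t)/5 + 3/5)^7
K_X(t) = log M_X(t) = 7*log(2*e^(t)/5 + 3/5)
D^3[K](t) = (-84*e^(2*t) + 126*e^(t))/(8*e^(3*t) + 36*e^(2*t) + 54*e^(t) + 27)

κ_3 = D^3[K](0) = 42/125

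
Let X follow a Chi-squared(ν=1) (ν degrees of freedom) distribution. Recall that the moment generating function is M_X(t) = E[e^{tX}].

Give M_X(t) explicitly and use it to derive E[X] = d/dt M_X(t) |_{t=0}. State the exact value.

M_X(t) = 1/√(1 - 2*t)
M^(1)(t) = -1/(2*t*√(1 - 2*t) - √(1 - 2*t))

E[X] = M^(1)(0) = 1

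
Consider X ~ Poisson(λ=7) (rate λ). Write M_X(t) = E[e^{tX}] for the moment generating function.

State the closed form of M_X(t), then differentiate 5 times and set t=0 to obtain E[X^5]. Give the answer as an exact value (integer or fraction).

E[X^5] = D^5[M](0) = 50134

M_X(t) = e^(7*e^(t) - 7)
D^5[M](t) = (16807*e^(5*t)*e^(7*e^(t)) + 24010*e^(4*t)*e^(7*e^(t)) + 8575*e^(3*t)*e^(7*e^(t)) + 735*e^(2*t)*e^(7*e^(t)) + 7*e^(t)*e^(7*e^(t)))*e^(-7)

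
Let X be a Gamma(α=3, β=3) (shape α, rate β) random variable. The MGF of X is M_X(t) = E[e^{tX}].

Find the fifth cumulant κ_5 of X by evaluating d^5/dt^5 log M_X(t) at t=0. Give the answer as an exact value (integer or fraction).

M_X(t) = 27/(3 - t)^3
K_X(t) = log M_X(t) = -3*log(3 - t) + 3*log(3)
D^5[K](t) = -72/(t^5 - 15*t^4 + 90*t^3 - 270*t^2 + 405*t - 243)

κ_5 = D^5[K](0) = 8/27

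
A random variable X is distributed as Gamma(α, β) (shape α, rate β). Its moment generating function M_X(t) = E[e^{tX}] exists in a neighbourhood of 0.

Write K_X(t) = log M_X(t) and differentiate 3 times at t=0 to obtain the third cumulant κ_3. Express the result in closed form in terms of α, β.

M_X(t) = (β/(β - t))^α
K_X(t) = log M_X(t) = α*(log(β) - log(β - t))
K^(3)(t) = -2*α/(-β^3 + 3*β^2*t - 3*β*t^2 + t^3)

κ_3 = K^(3)(0) = 2*α/β^3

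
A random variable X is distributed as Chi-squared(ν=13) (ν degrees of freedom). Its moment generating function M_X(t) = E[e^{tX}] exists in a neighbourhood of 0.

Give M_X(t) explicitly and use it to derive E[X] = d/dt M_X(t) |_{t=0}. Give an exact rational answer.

M_X(t) = (1 - 2*t)^(-13/2)
M′(t) = -13/(128*t^7*√(1 - 2*t) - 448*t^6*√(1 - 2*t) + 672*t^5*√(1 - 2*t) - 560*t^4*√(1 - 2*t) + 280*t^3*√(1 - 2*t) - 84*t^2*√(1 - 2*t) + 14*t*√(1 - 2*t) - √(1 - 2*t))

E[X] = M′(0) = 13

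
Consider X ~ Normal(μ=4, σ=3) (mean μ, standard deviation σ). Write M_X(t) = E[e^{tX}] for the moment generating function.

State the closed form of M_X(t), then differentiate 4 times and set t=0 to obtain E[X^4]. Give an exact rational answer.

E[X^4] = d^4M/dt^4 |_{t=0} = 1363

M_X(t) = e^(9*t^2/2 + 4*t)
dM/dt = 9*t*e^(4*t)*e^(9*t^2/2) + 4*e^(4*t)*e^(9*t^2/2)
d^2M/dt^2 = 81*t^2*e^(4*t)*e^(9*t^2/2) + 72*t*e^(4*t)*e^(9*t^2/2) + 25*e^(4*t)*e^(9*t^2/2)
d^3M/dt^3 = 729*t^3*e^(4*t)*e^(9*t^2/2) + 972*t^2*e^(4*t)*e^(9*t^2/2) + 675*t*e^(4*t)*e^(9*t^2/2) + 172*e^(4*t)*e^(9*t^2/2)
d^4M/dt^4 = 6561*t^4*e^(4*t)*e^(9*t^2/2) + 11664*t^3*e^(4*t)*e^(9*t^2/2) + 12150*t^2*e^(4*t)*e^(9*t^2/2) + 6192*t*e^(4*t)*e^(9*t^2/2) + 1363*e^(4*t)*e^(9*t^2/2)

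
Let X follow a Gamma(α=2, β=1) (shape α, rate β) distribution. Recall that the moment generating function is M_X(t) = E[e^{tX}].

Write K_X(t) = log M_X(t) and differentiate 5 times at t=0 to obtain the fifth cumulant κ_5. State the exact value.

κ_5 = d^5K/dt^5 |_{t=0} = 48

M_X(t) = (1 - t)^(-2)
K_X(t) = log M_X(t) = -2*log(1 - t)
dK/dt = -2/(t - 1)
d^2K/dt^2 = 2/(t^2 - 2*t + 1)
d^3K/dt^3 = -4/(t^3 - 3*t^2 + 3*t - 1)
d^4K/dt^4 = 12/(t^4 - 4*t^3 + 6*t^2 - 4*t + 1)
d^5K/dt^5 = -48/(t^5 - 5*t^4 + 10*t^3 - 10*t^2 + 5*t - 1)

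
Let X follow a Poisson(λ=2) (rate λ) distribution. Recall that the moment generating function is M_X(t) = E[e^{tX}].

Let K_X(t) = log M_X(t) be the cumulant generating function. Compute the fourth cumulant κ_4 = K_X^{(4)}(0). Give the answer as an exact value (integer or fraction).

κ_4 = K^(4)(0) = 2

M_X(t) = e^(2*e^(t) - 2)
K_X(t) = log M_X(t) = 2*e^(t) - 2
K^(4)(t) = 2*e^(t)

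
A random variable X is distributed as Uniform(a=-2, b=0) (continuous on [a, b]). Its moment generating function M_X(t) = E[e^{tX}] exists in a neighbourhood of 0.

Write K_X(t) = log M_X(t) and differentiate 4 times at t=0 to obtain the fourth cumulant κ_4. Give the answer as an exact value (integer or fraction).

κ_4 = D^4[K](0) = -2/15

M_X(t) = (1 - e^(-2*t))/(2*t)
K_X(t) = log M_X(t) = -log(t) + log(1 - e^(-2*t)) - log(2)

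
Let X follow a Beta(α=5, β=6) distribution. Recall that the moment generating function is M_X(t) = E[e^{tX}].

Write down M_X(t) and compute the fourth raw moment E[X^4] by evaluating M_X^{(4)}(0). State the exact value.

M_X(t) = ₁F₁(5; 11; t)
M^(4)(t) = 10*₁F₁(9; 15; t)/143

E[X^4] = M^(4)(0) = 10/143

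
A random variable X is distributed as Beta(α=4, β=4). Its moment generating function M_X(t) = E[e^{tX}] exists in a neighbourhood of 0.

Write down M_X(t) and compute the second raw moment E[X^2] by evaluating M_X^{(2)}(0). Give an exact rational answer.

M_X(t) = ₁F₁(4; 8; t)
dM/dt = ₁F₁(5; 9; t)/2
d^2M/dt^2 = 5*₁F₁(6; 10; t)/18

E[X^2] = d^2M/dt^2 |_{t=0} = 5/18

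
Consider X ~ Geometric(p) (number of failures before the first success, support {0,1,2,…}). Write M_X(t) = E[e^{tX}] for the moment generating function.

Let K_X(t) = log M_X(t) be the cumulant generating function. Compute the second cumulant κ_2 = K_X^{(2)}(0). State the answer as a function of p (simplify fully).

M_X(t) = p/(-(1 - p)*e^(t) + 1)
K_X(t) = log M_X(t) = log(p) - log(-(1 - p)*e^(t) + 1)
dK/dt = (-p*e^(t) + e^(t))/(p*e^(t) - e^(t) + 1)
d^2K/dt^2 = (-p*e^(t) + e^(t))/(p^2*e^(2*t) - 2*p*e^(2*t) + 2*p*e^(t) + e^(2*t) - 2*e^(t) + 1)

κ_2 = d^2K/dt^2 |_{t=0} = (1 - p)/p^2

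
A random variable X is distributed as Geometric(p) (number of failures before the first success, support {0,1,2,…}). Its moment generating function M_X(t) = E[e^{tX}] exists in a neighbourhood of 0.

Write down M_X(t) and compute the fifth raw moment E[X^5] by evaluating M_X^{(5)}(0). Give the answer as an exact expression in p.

M_X(t) = p/(-(1 - p)*e^(t) + 1)
M′(t) = (-p^2*e^(t) + p*e^(t))/(p^2*e^(2*t) - 2*p*e^(2*t) + 2*p*e^(t) + e^(2*t) - 2*e^(t) + 1)

E[X^5] = M′′′′′(0) = -1 + 31/p - 180/p^2 + 390/p^3 - 360/p^4 + 120/p^5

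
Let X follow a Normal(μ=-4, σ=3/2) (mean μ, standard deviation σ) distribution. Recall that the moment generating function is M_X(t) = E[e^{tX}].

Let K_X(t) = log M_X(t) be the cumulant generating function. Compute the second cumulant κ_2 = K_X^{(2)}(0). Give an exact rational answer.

M_X(t) = e^(9*t^2/8 - 4*t)
K_X(t) = log M_X(t) = 9*t^2/8 - 4*t
K′(t) = 9*t/4 - 4
K′′(t) = 9/4

κ_2 = K′′(0) = 9/4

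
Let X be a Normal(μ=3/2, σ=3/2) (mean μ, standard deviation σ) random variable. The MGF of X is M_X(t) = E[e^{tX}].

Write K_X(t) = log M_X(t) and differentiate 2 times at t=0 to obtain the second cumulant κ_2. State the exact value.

κ_2 = D^2[K](0) = 9/4

M_X(t) = e^(9*t^2/8 + 3*t/2)
K_X(t) = log M_X(t) = 9*t^2/8 + 3*t/2
D^2[K](t) = 9/4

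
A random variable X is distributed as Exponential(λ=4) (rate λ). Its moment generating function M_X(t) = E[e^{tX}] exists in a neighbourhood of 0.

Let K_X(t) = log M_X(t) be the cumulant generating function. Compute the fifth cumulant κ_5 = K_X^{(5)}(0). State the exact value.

M_X(t) = 4/(4 - t)
K_X(t) = log M_X(t) = -log(4 - t) + 2*log(2)
K^(5)(t) = -24/(t^5 - 20*t^4 + 160*t^3 - 640*t^2 + 1280*t - 1024)

κ_5 = K^(5)(0) = 3/128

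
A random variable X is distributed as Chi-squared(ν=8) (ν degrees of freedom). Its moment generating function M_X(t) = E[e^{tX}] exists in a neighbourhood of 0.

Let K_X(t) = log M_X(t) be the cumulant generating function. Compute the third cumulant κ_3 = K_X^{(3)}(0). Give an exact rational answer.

M_X(t) = (1 - 2*t)^(-4)
K_X(t) = log M_X(t) = -4*log(1 - 2*t)
K′(t) = -8/(2*t - 1)
K′′(t) = 16/(4*t^2 - 4*t + 1)
K′′′(t) = -64/(8*t^3 - 12*t^2 + 6*t - 1)

κ_3 = K′′′(0) = 64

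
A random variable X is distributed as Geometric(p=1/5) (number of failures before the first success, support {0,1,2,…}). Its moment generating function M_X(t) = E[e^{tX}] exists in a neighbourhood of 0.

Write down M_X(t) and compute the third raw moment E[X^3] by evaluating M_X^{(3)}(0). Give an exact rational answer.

M_X(t) = 1/(5*(1 - 4*e^(t)/5))
M′(t) = 4*e^(t)/(16*e^(2*t) - 40*e^(t) + 25)
M′′(t) = (-16*e^(2*t) - 20*e^(t))/(64*e^(3*t) - 240*e^(2*t) + 300*e^(t) - 125)
M′′′(t) = (64*e^(3*t) + 320*e^(2*t) + 100*e^(t))/(256*e^(4*t) - 1280*e^(3*t) + 2400*e^(2*t) - 2000*e^(t) + 625)

E[X^3] = M′′′(0) = 484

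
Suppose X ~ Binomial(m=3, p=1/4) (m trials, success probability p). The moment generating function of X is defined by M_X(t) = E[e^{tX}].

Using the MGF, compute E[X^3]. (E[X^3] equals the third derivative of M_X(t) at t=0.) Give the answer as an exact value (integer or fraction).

M_X(t) = (e^(t)/4 + 3/4)^3
M^(3)(t) = 27*e^(3*t)/64 + 9*e^(2*t)/8 + 27*e^(t)/64

E[X^3] = M^(3)(0) = 63/32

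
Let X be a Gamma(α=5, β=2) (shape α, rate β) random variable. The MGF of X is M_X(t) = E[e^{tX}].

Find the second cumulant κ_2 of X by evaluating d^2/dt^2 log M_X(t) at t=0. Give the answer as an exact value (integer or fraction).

κ_2 = d^2K/dt^2 |_{t=0} = 5/4

M_X(t) = 32/(2 - t)^5
K_X(t) = log M_X(t) = -5*log(2 - t) + 5*log(2)
dK/dt = -5/(t - 2)
d^2K/dt^2 = 5/(t^2 - 4*t + 4)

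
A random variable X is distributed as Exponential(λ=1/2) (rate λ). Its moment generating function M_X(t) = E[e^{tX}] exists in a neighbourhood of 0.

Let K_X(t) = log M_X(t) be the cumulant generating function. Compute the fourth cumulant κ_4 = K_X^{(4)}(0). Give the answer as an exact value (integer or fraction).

M_X(t) = 1/(2*(1/2 - t))
K_X(t) = log M_X(t) = -log(1/2 - t) - log(2)
K′(t) = -2/(2*t - 1)
K′′(t) = 4/(4*t^2 - 4*t + 1)
K′′′(t) = -16/(8*t^3 - 12*t^2 + 6*t - 1)
K′′′′(t) = 96/(16*t^4 - 32*t^3 + 24*t^2 - 8*t + 1)

κ_4 = K′′′′(0) = 96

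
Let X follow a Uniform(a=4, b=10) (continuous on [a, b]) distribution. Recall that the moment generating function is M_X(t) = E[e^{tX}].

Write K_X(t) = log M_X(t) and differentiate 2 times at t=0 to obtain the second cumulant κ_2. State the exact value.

κ_2 = K^(2)(0) = 3

M_X(t) = (e^(10*t) - e^(4*t))/(6*t)
K_X(t) = log M_X(t) = -log(t) + log(e^(10*t) - e^(4*t)) - log(6)
K^(2)(t) = (-36*t^2*e^(6*t) + e^(12*t) - 2*e^(6*t) + 1)/(t^2*e^(12*t) - 2*t^2*e^(6*t) + t^2)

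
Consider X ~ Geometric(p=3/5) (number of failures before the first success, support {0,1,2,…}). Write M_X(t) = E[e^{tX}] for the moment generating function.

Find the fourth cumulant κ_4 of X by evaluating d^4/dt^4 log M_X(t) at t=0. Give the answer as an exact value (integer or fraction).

M_X(t) = 3/(5*(1 - 2*e^(t)/5))
K_X(t) = log M_X(t) = -log(1 - 2*e^(t)/5) - log(5) + log(3)
K^(4)(t) = (40*e^(3*t) + 400*e^(2*t) + 250*e^(t))/(16*e^(4*t) - 160*e^(3*t) + 600*e^(2*t) - 1000*e^(t) + 625)

κ_4 = K^(4)(0) = 230/27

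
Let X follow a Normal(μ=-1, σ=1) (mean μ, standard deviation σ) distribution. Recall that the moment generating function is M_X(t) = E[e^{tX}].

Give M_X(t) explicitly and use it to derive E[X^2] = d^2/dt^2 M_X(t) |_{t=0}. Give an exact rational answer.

E[X^2] = D^2[M](0) = 2

M_X(t) = e^(t^2/2 - t)
D^2[M](t) = (t^2*e^(t^2/2) - 2*t*e^(t^2/2) + 2*e^(t^2/2))*e^(-t)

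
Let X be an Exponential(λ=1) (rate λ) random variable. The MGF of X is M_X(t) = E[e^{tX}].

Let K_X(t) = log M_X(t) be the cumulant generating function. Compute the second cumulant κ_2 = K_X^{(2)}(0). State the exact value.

κ_2 = d^2K/dt^2 |_{t=0} = 1

M_X(t) = 1/(1 - t)
K_X(t) = log M_X(t) = -log(1 - t)
dK/dt = -1/(t - 1)
d^2K/dt^2 = 1/(t^2 - 2*t + 1)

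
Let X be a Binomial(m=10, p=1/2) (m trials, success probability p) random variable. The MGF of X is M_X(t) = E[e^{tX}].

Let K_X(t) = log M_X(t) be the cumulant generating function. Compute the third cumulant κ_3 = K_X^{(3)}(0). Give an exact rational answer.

M_X(t) = (e^(t)/2 + 1/2)^10
K_X(t) = log M_X(t) = 10*log(e^(t)/2 + 1/2)
K^(3)(t) = (-10*e^(2*t) + 10*e^(t))/(e^(3*t) + 3*e^(2*t) + 3*e^(t) + 1)

κ_3 = K^(3)(0) = 0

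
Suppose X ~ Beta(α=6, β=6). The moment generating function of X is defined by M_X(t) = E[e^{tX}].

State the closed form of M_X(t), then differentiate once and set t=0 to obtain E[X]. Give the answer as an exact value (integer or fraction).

E[X] = D[M](0) = 1/2

M_X(t) = ₁F₁(6; 12; t)
D[M](t) = ₁F₁(7; 13; t)/2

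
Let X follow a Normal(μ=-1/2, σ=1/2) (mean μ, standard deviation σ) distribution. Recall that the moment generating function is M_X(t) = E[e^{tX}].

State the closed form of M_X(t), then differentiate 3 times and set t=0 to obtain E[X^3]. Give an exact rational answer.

E[X^3] = M′′′(0) = -1/2

M_X(t) = e^(t^2/8 - t/2)
M′(t) = t*e^(-t/2)*e^(t^2/8)/4 - e^(-t/2)*e^(t^2/8)/2
M′′(t) = (t^2*e^(t^2/8) - 4*t*e^(t^2/8) + 8*e^(t^2/8))*e^(-t/2)/16
M′′′(t) = (t^3*e^(t^2/8) - 6*t^2*e^(t^2/8) + 24*t*e^(t^2/8) - 32*e^(t^2/8))*e^(-t/2)/64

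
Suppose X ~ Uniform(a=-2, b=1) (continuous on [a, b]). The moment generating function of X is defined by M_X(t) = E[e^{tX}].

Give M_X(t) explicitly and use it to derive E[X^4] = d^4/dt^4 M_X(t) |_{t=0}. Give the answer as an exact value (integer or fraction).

E[X^4] = M^(4)(0) = 11/5

M_X(t) = (e^(t) - e^(-2*t))/(3*t)
M^(4)(t) = (t^4*e^(3*t) - 16*t^4 - 4*t^3*e^(3*t) - 32*t^3 + 12*t^2*e^(3*t) - 48*t^2 - 24*t*e^(3*t) - 48*t + 24*e^(3*t) - 24)*e^(-2*t)/(3*t^5)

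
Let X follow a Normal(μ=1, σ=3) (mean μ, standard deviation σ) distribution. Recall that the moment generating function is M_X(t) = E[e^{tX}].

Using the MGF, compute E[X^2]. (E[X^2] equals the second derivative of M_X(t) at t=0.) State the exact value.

M_X(t) = e^(9*t^2/2 + t)
dM/dt = 9*t*e^(t)*e^(9*t^2/2) + e^(t)*e^(9*t^2/2)
d^2M/dt^2 = 81*t^2*e^(t)*e^(9*t^2/2) + 18*t*e^(t)*e^(9*t^2/2) + 10*e^(t)*e^(9*t^2/2)

E[X^2] = d^2M/dt^2 |_{t=0} = 10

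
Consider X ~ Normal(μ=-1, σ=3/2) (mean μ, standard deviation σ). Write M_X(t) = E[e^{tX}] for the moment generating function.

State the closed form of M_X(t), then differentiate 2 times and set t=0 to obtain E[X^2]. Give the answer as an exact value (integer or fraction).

M_X(t) = e^(9*t^2/8 - t)
D^2[M](t) = (81*t^2*e^(9*t^2/8) - 72*t*e^(9*t^2/8) + 52*e^(9*t^2/8))*e^(-t)/16

E[X^2] = D^2[M](0) = 13/4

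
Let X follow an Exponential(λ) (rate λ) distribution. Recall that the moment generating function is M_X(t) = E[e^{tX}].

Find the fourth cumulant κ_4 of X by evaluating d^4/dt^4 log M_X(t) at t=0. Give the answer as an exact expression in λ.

κ_4 = d^4K/dt^4 |_{t=0} = 6/λ^4

M_X(t) = λ/(λ - t)
K_X(t) = log M_X(t) = log(λ) - log(λ - t)
dK/dt = -1/(-λ + t)
d^2K/dt^2 = 1/(λ^2 - 2*λ*t + t^2)
d^3K/dt^3 = -2/(-λ^3 + 3*λ^2*t - 3*λ*t^2 + t^3)
d^4K/dt^4 = 6/(λ^4 - 4*λ^3*t + 6*λ^2*t^2 - 4*λ*t^3 + t^4)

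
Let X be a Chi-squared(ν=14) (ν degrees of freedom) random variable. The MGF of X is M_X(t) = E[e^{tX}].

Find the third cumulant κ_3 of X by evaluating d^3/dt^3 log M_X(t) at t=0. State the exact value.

M_X(t) = (1 - 2*t)^(-7)
K_X(t) = log M_X(t) = -7*log(1 - 2*t)
K′(t) = -14/(2*t - 1)
K′′(t) = 28/(4*t^2 - 4*t + 1)
K′′′(t) = -112/(8*t^3 - 12*t^2 + 6*t - 1)

κ_3 = K′′′(0) = 112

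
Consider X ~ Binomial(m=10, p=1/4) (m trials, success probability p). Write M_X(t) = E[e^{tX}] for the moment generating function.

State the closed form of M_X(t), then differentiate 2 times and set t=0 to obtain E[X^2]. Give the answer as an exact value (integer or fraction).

M_X(t) = (e^(t)/4 + 3/4)^10

E[X^2] = M′′(0) = 65/8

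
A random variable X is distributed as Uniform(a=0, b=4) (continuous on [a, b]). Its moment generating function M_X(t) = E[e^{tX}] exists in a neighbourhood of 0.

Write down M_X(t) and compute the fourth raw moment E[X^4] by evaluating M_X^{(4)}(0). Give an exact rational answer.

E[X^4] = M′′′′(0) = 256/5

M_X(t) = (e^(4*t) - 1)/(4*t)
M′(t) = (4*t*e^(4*t) - e^(4*t) + 1)/(4*t^2)
M′′(t) = (8*t^2*e^(4*t) - 4*t*e^(4*t) + e^(4*t) - 1)/(2*t^3)
M′′′(t) = (32*t^3*e^(4*t) - 24*t^2*e^(4*t) + 12*t*e^(4*t) - 3*e^(4*t) + 3)/(2*t^4)
M′′′′(t) = (64*t^4*e^(4*t) - 64*t^3*e^(4*t) + 48*t^2*e^(4*t) - 24*t*e^(4*t) + 6*e^(4*t) - 6)/t^5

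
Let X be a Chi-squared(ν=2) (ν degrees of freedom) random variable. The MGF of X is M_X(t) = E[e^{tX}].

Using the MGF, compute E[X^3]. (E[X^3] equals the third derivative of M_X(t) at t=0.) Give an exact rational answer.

M_X(t) = 1/(1 - 2*t)
M′(t) = 2/(4*t^2 - 4*t + 1)
M′′(t) = -8/(8*t^3 - 12*t^2 + 6*t - 1)
M′′′(t) = 48/(16*t^4 - 32*t^3 + 24*t^2 - 8*t + 1)

E[X^3] = M′′′(0) = 48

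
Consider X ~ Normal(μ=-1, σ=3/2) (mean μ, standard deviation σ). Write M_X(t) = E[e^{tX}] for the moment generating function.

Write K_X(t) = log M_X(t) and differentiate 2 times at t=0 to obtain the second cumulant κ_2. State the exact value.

κ_2 = K^(2)(0) = 9/4

M_X(t) = e^(9*t^2/8 - t)
K_X(t) = log M_X(t) = 9*t^2/8 - t
K^(2)(t) = 9/4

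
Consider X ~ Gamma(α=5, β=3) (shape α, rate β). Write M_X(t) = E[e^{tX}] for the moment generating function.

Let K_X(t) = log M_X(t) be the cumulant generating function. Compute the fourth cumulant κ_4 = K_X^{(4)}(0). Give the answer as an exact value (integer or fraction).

M_X(t) = 243/(3 - t)^5
K_X(t) = log M_X(t) = -5*log(3 - t) + 5*log(3)
K′(t) = -5/(t - 3)
K′′(t) = 5/(t^2 - 6*t + 9)
K′′′(t) = -10/(t^3 - 9*t^2 + 27*t - 27)
K′′′′(t) = 30/(t^4 - 12*t^3 + 54*t^2 - 108*t + 81)

κ_4 = K′′′′(0) = 10/27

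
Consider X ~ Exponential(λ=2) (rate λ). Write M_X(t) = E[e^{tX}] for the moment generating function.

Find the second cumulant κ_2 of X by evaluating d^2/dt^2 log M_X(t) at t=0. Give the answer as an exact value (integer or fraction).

κ_2 = K^(2)(0) = 1/4

M_X(t) = 2/(2 - t)
K_X(t) = log M_X(t) = -log(2 - t) + log(2)
K^(2)(t) = 1/(t^2 - 4*t + 4)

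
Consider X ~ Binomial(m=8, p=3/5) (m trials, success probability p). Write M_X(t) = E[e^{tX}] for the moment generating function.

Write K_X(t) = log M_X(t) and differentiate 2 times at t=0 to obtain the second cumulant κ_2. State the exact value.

κ_2 = K′′(0) = 48/25

M_X(t) = (3*e^(t)/5 + 2/5)^8
K_X(t) = log M_X(t) = 8*log(3*e^(t)/5 + 2/5)
K′(t) = 24*e^(t)/(3*e^(t) + 2)
K′′(t) = 48*e^(t)/(9*e^(2*t) + 12*e^(t) + 4)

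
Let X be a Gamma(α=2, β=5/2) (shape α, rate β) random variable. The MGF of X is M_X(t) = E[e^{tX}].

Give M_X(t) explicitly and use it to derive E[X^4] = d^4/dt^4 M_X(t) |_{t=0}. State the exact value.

M_X(t) = 25/(4*(5/2 - t)^2)
D^4[M](t) = 48000/(64*t^6 - 960*t^5 + 6000*t^4 - 20000*t^3 + 37500*t^2 - 37500*t + 15625)

E[X^4] = D^4[M](0) = 384/125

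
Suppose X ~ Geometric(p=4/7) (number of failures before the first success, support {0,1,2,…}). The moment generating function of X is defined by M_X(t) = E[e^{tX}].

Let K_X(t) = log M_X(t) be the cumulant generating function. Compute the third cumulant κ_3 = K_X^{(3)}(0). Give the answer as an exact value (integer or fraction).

M_X(t) = 4/(7*(1 - 3*e^(t)/7))
K_X(t) = log M_X(t) = -log(1 - 3*e^(t)/7) - log(7) + 2*log(2)
dK/dt = -3*e^(t)/(3*e^(t) - 7)
d^2K/dt^2 = 21*e^(t)/(9*e^(2*t) - 42*e^(t) + 49)
d^3K/dt^3 = (-63*e^(2*t) - 147*e^(t))/(27*e^(3*t) - 189*e^(2*t) + 441*e^(t) - 343)

κ_3 = d^3K/dt^3 |_{t=0} = 105/32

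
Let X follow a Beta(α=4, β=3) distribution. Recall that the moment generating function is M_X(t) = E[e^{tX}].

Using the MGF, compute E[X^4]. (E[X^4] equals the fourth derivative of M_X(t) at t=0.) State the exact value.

M_X(t) = ₁F₁(4; 7; t)
D^4[M](t) = ₁F₁(8; 11; t)/6

E[X^4] = D^4[M](0) = 1/6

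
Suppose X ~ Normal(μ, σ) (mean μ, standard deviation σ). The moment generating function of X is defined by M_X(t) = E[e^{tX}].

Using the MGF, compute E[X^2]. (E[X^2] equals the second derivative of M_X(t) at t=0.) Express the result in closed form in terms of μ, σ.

M_X(t) = e^(μ*t + σ^2*t^2/2)
D^2[M](t) = μ^2*e^(μ*t)*e^(σ^2*t^2/2) + 2*μ*σ^2*t*e^(μ*t)*e^(σ^2*t^2/2) + σ^4*t^2*e^(μ*t)*e^(σ^2*t^2/2) + σ^2*e^(μ*t)*e^(σ^2*t^2/2)

E[X^2] = D^2[M](0) = μ^2 + σ^2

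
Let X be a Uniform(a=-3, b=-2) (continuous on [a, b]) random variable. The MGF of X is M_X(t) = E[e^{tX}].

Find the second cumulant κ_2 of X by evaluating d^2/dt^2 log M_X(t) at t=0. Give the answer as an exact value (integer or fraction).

κ_2 = K′′(0) = 1/12

M_X(t) = (e^(-2*t) - e^(-3*t))/t
K_X(t) = log M_X(t) = -log(t) + log(e^(-2*t) - e^(-3*t))
K′(t) = (-2*t*e^(t) + 3*t - e^(t) + 1)/(t*e^(t) - t)
K′′(t) = (-t^2*e^(t) + e^(2*t) - 2*e^(t) + 1)/(t^2*e^(2*t) - 2*t^2*e^(t) + t^2)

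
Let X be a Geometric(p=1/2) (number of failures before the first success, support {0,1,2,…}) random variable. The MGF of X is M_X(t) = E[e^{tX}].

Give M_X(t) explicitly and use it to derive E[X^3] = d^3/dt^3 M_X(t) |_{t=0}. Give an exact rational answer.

M_X(t) = 1/(2*(1 - e^(t)/2))
D^3[M](t) = (e^(3*t) + 8*e^(2*t) + 4*e^(t))/(e^(4*t) - 8*e^(3*t) + 24*e^(2*t) - 32*e^(t) + 16)

E[X^3] = D^3[M](0) = 13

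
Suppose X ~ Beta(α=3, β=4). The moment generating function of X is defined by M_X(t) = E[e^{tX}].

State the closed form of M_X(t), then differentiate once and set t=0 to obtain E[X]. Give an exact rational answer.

E[X] = dM/dt |_{t=0} = 3/7

M_X(t) = ₁F₁(3; 7; t)
dM/dt = 3*₁F₁(4; 8; t)/7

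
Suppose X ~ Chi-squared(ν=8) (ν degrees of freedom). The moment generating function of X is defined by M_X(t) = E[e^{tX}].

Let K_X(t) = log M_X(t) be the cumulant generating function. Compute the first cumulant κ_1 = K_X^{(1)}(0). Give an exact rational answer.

M_X(t) = (1 - 2*t)^(-4)
K_X(t) = log M_X(t) = -4*log(1 - 2*t)
K^(1)(t) = -8/(2*t - 1)

κ_1 = K^(1)(0) = 8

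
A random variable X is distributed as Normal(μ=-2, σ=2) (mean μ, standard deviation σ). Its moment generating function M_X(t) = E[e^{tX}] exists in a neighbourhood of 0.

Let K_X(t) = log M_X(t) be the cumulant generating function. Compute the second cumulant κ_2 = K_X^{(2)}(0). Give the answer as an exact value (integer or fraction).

κ_2 = d^2K/dt^2 |_{t=0} = 4

M_X(t) = e^(2*t^2 - 2*t)
K_X(t) = log M_X(t) = 2*t^2 - 2*t
dK/dt = 4*t - 2
d^2K/dt^2 = 4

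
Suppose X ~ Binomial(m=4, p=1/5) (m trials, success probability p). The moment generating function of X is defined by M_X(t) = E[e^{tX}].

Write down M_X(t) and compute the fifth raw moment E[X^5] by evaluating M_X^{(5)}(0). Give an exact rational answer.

E[X^5] = M′′′′′(0) = 1648/125

M_X(t) = (e^(t)/5 + 4/5)^4
M′(t) = 4*e^(4*t)/625 + 48*e^(3*t)/625 + 192*e^(2*t)/625 + 256*e^(t)/625
M′′(t) = 16*e^(4*t)/625 + 144*e^(3*t)/625 + 384*e^(2*t)/625 + 256*e^(t)/625
M′′′(t) = 64*e^(4*t)/625 + 432*e^(3*t)/625 + 768*e^(2*t)/625 + 256*e^(t)/625
M′′′′(t) = 256*e^(4*t)/625 + 1296*e^(3*t)/625 + 1536*e^(2*t)/625 + 256*e^(t)/625
M′′′′′(t) = 1024*e^(4*t)/625 + 3888*e^(3*t)/625 + 3072*e^(2*t)/625 + 256*e^(t)/625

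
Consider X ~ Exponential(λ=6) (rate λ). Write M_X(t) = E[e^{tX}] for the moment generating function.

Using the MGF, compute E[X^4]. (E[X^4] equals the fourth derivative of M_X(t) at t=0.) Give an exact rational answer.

M_X(t) = 6/(6 - t)
D^4[M](t) = -144/(t^5 - 30*t^4 + 360*t^3 - 2160*t^2 + 6480*t - 7776)

E[X^4] = D^4[M](0) = 1/54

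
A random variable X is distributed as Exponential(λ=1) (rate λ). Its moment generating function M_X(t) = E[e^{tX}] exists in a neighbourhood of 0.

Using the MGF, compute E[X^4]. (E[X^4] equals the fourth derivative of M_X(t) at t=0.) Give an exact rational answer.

M_X(t) = 1/(1 - t)
M^(4)(t) = -24/(t^5 - 5*t^4 + 10*t^3 - 10*t^2 + 5*t - 1)

E[X^4] = M^(4)(0) = 24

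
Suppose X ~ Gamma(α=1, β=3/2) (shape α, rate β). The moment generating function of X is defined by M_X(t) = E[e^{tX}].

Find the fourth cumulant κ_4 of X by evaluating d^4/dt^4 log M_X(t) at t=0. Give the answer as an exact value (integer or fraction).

κ_4 = K^(4)(0) = 32/27

M_X(t) = 3/(2*(3/2 - t))
K_X(t) = log M_X(t) = -log(3/2 - t) - log(2) + log(3)
K^(4)(t) = 96/(16*t^4 - 96*t^3 + 216*t^2 - 216*t + 81)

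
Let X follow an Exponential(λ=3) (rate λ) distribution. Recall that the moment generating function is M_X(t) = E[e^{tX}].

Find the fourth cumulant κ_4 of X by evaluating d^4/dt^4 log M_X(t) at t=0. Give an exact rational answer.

M_X(t) = 3/(3 - t)
K_X(t) = log M_X(t) = -log(3 - t) + log(3)
K′(t) = -1/(t - 3)
K′′(t) = 1/(t^2 - 6*t + 9)
K′′′(t) = -2/(t^3 - 9*t^2 + 27*t - 27)
K′′′′(t) = 6/(t^4 - 12*t^3 + 54*t^2 - 108*t + 81)

κ_4 = K′′′′(0) = 2/27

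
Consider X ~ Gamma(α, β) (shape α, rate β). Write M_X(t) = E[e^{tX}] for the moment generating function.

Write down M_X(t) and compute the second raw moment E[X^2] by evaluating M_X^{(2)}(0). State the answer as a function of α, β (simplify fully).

E[X^2] = d^2M/dt^2 |_{t=0} = α*(α + 1)/β^2

M_X(t) = (β/(β - t))^α
dM/dt = -α*β^α*(1/(β - t))^α/(-β + t)
d^2M/dt^2 = (α^2*β^α*(1/(β - t))^α + α*β^α*(1/(β - t))^α)/(β^2 - 2*β*t + t^2)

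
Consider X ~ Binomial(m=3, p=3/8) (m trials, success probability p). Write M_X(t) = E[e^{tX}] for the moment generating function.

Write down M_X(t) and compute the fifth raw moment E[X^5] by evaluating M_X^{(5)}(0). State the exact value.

M_X(t) = (3*e^(t)/8 + 5/8)^3
dM/dt = 81*e^(3*t)/512 + 135*e^(2*t)/256 + 225*e^(t)/512
d^2M/dt^2 = 243*e^(3*t)/512 + 135*e^(2*t)/128 + 225*e^(t)/512
d^3M/dt^3 = 729*e^(3*t)/512 + 135*e^(2*t)/64 + 225*e^(t)/512
d^4M/dt^4 = 2187*e^(3*t)/512 + 135*e^(2*t)/32 + 225*e^(t)/512
d^5M/dt^5 = 6561*e^(3*t)/512 + 135*e^(2*t)/16 + 225*e^(t)/512

E[X^5] = d^5M/dt^5 |_{t=0} = 5553/256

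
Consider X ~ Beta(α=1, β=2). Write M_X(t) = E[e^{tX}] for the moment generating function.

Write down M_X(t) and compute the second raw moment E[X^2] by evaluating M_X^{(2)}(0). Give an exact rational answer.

E[X^2] = d^2M/dt^2 |_{t=0} = 1/6

M_X(t) = ₁F₁(1; 3; t)
dM/dt = ₁F₁(2; 4; t)/3
d^2M/dt^2 = ₁F₁(3; 5; t)/6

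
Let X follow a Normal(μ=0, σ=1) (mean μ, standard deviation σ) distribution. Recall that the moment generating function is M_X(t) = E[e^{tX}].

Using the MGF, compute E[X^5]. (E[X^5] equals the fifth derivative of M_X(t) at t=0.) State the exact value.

E[X^5] = d^5M/dt^5 |_{t=0} = 0

M_X(t) = e^(t^2/2)
dM/dt = t*e^(t^2/2)
d^2M/dt^2 = t^2*e^(t^2/2) + e^(t^2/2)
d^3M/dt^3 = t^3*e^(t^2/2) + 3*t*e^(t^2/2)
d^4M/dt^4 = t^4*e^(t^2/2) + 6*t^2*e^(t^2/2) + 3*e^(t^2/2)
d^5M/dt^5 = t^5*e^(t^2/2) + 10*t^3*e^(t^2/2) + 15*t*e^(t^2/2)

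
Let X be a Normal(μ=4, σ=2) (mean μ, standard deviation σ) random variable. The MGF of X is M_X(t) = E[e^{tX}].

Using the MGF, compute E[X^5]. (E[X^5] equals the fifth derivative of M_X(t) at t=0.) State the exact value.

M_X(t) = e^(2*t^2 + 4*t)

E[X^5] = D^5[M](0) = 4544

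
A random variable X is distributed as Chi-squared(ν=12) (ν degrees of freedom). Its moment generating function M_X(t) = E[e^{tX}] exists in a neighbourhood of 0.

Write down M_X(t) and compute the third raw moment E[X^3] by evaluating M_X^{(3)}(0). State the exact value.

M_X(t) = (1 - 2*t)^(-6)
M^(3)(t) = -2688/(512*t^9 - 2304*t^8 + 4608*t^7 - 5376*t^6 + 4032*t^5 - 2016*t^4 + 672*t^3 - 144*t^2 + 18*t - 1)

E[X^3] = M^(3)(0) = 2688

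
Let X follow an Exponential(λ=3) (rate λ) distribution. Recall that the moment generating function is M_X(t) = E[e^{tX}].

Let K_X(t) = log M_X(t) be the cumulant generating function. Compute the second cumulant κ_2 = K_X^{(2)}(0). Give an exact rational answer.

κ_2 = K^(2)(0) = 1/9

M_X(t) = 3/(3 - t)
K_X(t) = log M_X(t) = -log(3 - t) + log(3)
K^(2)(t) = 1/(t^2 - 6*t + 9)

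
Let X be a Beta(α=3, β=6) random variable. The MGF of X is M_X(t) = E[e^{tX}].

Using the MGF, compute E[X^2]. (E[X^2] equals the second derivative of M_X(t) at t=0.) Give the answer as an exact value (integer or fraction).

E[X^2] = M^(2)(0) = 2/15

M_X(t) = ₁F₁(3; 9; t)
M^(2)(t) = 2*₁F₁(5; 11; t)/15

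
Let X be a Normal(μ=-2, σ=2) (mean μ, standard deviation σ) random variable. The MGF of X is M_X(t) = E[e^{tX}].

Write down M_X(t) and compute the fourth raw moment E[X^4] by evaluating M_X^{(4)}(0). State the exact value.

E[X^4] = M′′′′(0) = 160

M_X(t) = e^(2*t^2 - 2*t)
M′(t) = 4*t*e^(-2*t)*e^(2*t^2) - 2*e^(-2*t)*e^(2*t^2)
M′′(t) = (16*t^2*e^(2*t^2) - 16*t*e^(2*t^2) + 8*e^(2*t^2))*e^(-2*t)
M′′′(t) = (64*t^3*e^(2*t^2) - 96*t^2*e^(2*t^2) + 96*t*e^(2*t^2) - 32*e^(2*t^2))*e^(-2*t)
M′′′′(t) = (256*t^4*e^(2*t^2) - 512*t^3*e^(2*t^2) + 768*t^2*e^(2*t^2) - 512*t*e^(2*t^2) + 160*e^(2*t^2))*e^(-2*t)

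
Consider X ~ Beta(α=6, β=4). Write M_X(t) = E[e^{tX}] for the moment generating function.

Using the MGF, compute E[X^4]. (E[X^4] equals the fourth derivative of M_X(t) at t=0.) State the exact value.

M_X(t) = ₁F₁(6; 10; t)
dM/dt = 3*₁F₁(7; 11; t)/5
d^2M/dt^2 = 21*₁F₁(8; 12; t)/55
d^3M/dt^3 = 14*₁F₁(9; 13; t)/55
d^4M/dt^4 = 126*₁F₁(10; 14; t)/715

E[X^4] = d^4M/dt^4 |_{t=0} = 126/715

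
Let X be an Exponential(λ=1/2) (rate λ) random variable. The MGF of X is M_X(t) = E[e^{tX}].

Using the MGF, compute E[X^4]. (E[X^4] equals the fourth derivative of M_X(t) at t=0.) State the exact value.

E[X^4] = M^(4)(0) = 384

M_X(t) = 1/(2*(1/2 - t))
M^(4)(t) = -384/(32*t^5 - 80*t^4 + 80*t^3 - 40*t^2 + 10*t - 1)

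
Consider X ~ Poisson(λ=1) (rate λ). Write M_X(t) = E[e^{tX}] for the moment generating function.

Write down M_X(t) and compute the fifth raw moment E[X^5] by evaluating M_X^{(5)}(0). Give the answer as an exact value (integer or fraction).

M_X(t) = e^(e^(t) - 1)
M′(t) = e^(-1)*e^(t)*e^(e^(t))
M′′(t) = (e^(2*t)*e^(e^(t)) + e^(t)*e^(e^(t)))*e^(-1)
M′′′(t) = (e^(3*t)*e^(e^(t)) + 3*e^(2*t)*e^(e^(t)) + e^(t)*e^(e^(t)))*e^(-1)
M′′′′(t) = (e^(4*t)*e^(e^(t)) + 6*e^(3*t)*e^(e^(t)) + 7*e^(2*t)*e^(e^(t)) + e^(t)*e^(e^(t)))*e^(-1)
M′′′′′(t) = (e^(5*t)*e^(e^(t)) + 10*e^(4*t)*e^(e^(t)) + 25*e^(3*t)*e^(e^(t)) + 15*e^(2*t)*e^(e^(t)) + e^(t)*e^(e^(t)))*e^(-1)

E[X^5] = M′′′′′(0) = 52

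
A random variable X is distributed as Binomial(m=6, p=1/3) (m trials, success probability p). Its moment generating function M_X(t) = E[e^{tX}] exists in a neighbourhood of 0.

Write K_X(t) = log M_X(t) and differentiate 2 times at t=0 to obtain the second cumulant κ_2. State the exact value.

M_X(t) = (e^(t)/3 + 2/3)^6
K_X(t) = log M_X(t) = 6*log(e^(t)/3 + 2/3)
K^(2)(t) = 12*e^(t)/(e^(2*t) + 4*e^(t) + 4)

κ_2 = K^(2)(0) = 4/3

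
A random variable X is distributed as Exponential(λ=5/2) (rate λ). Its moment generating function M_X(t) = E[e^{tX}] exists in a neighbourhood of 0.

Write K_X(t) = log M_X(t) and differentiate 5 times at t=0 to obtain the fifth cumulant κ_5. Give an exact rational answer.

κ_5 = K′′′′′(0) = 768/3125

M_X(t) = 5/(2*(5/2 - t))
K_X(t) = log M_X(t) = -log(5/2 - t) - log(2) + log(5)
K′(t) = -2/(2*t - 5)
K′′(t) = 4/(4*t^2 - 20*t + 25)
K′′′(t) = -16/(8*t^3 - 60*t^2 + 150*t - 125)
K′′′′(t) = 96/(16*t^4 - 160*t^3 + 600*t^2 - 1000*t + 625)
K′′′′′(t) = -768/(32*t^5 - 400*t^4 + 2000*t^3 - 5000*t^2 + 6250*t - 3125)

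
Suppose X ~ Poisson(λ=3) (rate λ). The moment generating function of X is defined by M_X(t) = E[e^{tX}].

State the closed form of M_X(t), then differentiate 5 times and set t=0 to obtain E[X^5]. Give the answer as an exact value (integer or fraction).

E[X^5] = d^5M/dt^5 |_{t=0} = 1866

M_X(t) = e^(3*e^(t) - 3)
dM/dt = 3*e^(-3)*e^(t)*e^(3*e^(t))
d^2M/dt^2 = (9*e^(2*t)*e^(3*e^(t)) + 3*e^(t)*e^(3*e^(t)))*e^(-3)
d^3M/dt^3 = (27*e^(3*t)*e^(3*e^(t)) + 27*e^(2*t)*e^(3*e^(t)) + 3*e^(t)*e^(3*e^(t)))*e^(-3)
d^4M/dt^4 = (81*e^(4*t)*e^(3*e^(t)) + 162*e^(3*t)*e^(3*e^(t)) + 63*e^(2*t)*e^(3*e^(t)) + 3*e^(t)*e^(3*e^(t)))*e^(-3)
d^5M/dt^5 = (243*e^(5*t)*e^(3*e^(t)) + 810*e^(4*t)*e^(3*e^(t)) + 675*e^(3*t)*e^(3*e^(t)) + 135*e^(2*t)*e^(3*e^(t)) + 3*e^(t)*e^(3*e^(t)))*e^(-3)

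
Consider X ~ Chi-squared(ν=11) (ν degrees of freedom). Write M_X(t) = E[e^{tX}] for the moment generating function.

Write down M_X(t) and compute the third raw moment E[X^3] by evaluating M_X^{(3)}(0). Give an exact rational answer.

E[X^3] = D^3[M](0) = 2145

M_X(t) = (1 - 2*t)^(-11/2)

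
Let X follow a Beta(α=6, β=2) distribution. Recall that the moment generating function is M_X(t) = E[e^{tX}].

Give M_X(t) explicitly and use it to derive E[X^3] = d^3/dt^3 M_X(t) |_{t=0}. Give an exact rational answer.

E[X^3] = M^(3)(0) = 7/15

M_X(t) = ₁F₁(6; 8; t)
M^(3)(t) = 7*₁F₁(9; 11; t)/15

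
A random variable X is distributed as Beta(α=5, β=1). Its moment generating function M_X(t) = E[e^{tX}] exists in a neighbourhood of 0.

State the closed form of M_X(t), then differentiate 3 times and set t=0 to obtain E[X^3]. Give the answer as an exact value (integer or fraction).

E[X^3] = M^(3)(0) = 5/8

M_X(t) = ₁F₁(5; 6; t)
M^(3)(t) = 5*₁F₁(8; 9; t)/8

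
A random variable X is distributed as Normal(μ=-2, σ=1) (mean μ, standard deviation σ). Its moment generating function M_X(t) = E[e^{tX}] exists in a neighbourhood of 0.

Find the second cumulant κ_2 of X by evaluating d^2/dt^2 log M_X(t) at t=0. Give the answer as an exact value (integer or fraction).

κ_2 = K′′(0) = 1

M_X(t) = e^(t^2/2 - 2*t)
K_X(t) = log M_X(t) = t^2/2 - 2*t
K′(t) = t - 2
K′′(t) = 1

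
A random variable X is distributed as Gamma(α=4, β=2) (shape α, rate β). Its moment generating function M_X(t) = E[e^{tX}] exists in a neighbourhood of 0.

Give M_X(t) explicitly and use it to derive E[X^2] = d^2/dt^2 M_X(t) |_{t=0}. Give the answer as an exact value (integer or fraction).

M_X(t) = 16/(2 - t)^4
D^2[M](t) = 320/(t^6 - 12*t^5 + 60*t^4 - 160*t^3 + 240*t^2 - 192*t + 64)

E[X^2] = D^2[M](0) = 5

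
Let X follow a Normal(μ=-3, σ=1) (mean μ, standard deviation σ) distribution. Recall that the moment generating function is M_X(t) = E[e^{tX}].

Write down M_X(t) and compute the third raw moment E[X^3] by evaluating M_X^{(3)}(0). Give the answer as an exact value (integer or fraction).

E[X^3] = d^3M/dt^3 |_{t=0} = -36

M_X(t) = e^(t^2/2 - 3*t)
dM/dt = t*e^(-3*t)*e^(t^2/2) - 3*e^(-3*t)*e^(t^2/2)
d^2M/dt^2 = (t^2*e^(t^2/2) - 6*t*e^(t^2/2) + 10*e^(t^2/2))*e^(-3*t)
d^3M/dt^3 = (t^3*e^(t^2/2) - 9*t^2*e^(t^2/2) + 30*t*e^(t^2/2) - 36*e^(t^2/2))*e^(-3*t)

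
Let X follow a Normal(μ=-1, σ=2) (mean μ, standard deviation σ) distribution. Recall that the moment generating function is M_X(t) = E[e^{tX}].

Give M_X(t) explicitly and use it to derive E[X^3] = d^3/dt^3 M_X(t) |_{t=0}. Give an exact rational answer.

E[X^3] = D^3[M](0) = -13

M_X(t) = e^(2*t^2 - t)
D^3[M](t) = (64*t^3*e^(2*t^2) - 48*t^2*e^(2*t^2) + 60*t*e^(2*t^2) - 13*e^(2*t^2))*e^(-t)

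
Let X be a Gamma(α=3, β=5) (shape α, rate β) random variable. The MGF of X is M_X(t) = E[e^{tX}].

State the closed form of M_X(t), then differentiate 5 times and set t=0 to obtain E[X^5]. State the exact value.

E[X^5] = D^5[M](0) = 504/625

M_X(t) = 125/(5 - t)^3
D^5[M](t) = 315000/(t^8 - 40*t^7 + 700*t^6 - 7000*t^5 + 43750*t^4 - 175000*t^3 + 437500*t^2 - 625000*t + 390625)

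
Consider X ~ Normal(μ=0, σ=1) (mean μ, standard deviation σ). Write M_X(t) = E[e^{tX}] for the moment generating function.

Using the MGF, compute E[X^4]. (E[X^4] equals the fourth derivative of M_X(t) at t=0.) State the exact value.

E[X^4] = D^4[M](0) = 3

M_X(t) = e^(t^2/2)
D^4[M](t) = t^4*e^(t^2/2) + 6*t^2*e^(t^2/2) + 3*e^(t^2/2)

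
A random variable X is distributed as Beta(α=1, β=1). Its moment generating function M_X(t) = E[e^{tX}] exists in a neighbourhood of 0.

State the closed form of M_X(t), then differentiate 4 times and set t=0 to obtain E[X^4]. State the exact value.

E[X^4] = M^(4)(0) = 1/5

M_X(t) = ₁F₁(1; 2; t)
M^(4)(t) = ₁F₁(5; 6; t)/5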